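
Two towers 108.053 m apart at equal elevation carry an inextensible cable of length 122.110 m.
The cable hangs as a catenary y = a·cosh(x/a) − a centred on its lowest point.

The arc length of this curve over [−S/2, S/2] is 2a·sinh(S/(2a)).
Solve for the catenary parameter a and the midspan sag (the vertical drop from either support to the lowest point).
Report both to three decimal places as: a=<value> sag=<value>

seed: a₀ = √(S³/(24(L−S))) = √(108.053³/(24·14.057)) = 61.150963
iter 1: u=0.883494  f(a)=+5.589e-01  f'(a)=-4.966e-01  a ← 61.150963 − (+5.589e-01/-4.966e-01) = 62.276356
iter 2: u=0.867528  f(a)=+1.580e-02  f'(a)=-4.689e-01  a ← 62.276356 − (+1.580e-02/-4.689e-01) = 62.310056
iter 3: u=0.867059  f(a)=+1.345e-05  f'(a)=-4.681e-01  a ← 62.310056 − (+1.345e-05/-4.681e-01) = 62.310084
iter 4: u=0.867059  f(a)=+9.763e-12  f'(a)=-4.681e-01  a ← 62.310084 − (+9.763e-12/-4.681e-01) = 62.310084
converged: |Δa| < 1e-12 after 4 iterations
sag = a·(cosh(S/(2a)) − 1) = 62.310084·(cosh(0.867059) − 1) = 24.926718
T_max/T_min = cosh(S/(2a)) = 1.400043

a=62.310 sag=24.927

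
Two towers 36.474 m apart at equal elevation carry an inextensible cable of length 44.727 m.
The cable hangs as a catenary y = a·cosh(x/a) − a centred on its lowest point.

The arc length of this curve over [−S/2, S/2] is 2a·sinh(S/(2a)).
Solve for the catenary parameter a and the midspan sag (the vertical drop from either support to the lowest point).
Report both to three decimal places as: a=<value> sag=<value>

a=16.157 sag=11.432

seed: a₀ = √(S³/(24(L−S))) = √(36.474³/(24·8.253)) = 15.651773
iter 1: u=1.165171  f(a)=+5.787e-01  f'(a)=-1.205e+00  a ← 15.651773 − (+5.787e-01/-1.205e+00) = 16.132057
iter 2: u=1.130482  f(a)=+2.770e-02  f'(a)=-1.092e+00  a ← 16.132057 − (+2.770e-02/-1.092e+00) = 16.157427
iter 3: u=1.128707  f(a)=+7.056e-05  f'(a)=-1.086e+00  a ← 16.157427 − (+7.056e-05/-1.086e+00) = 16.157492
iter 4: u=1.128702  f(a)=+4.604e-10  f'(a)=-1.086e+00  a ← 16.157492 − (+4.604e-10/-1.086e+00) = 16.157492
iter 5: u=1.128702  f(a)=+7.105e-15  f'(a)=-1.086e+00  a ← 16.157492 − (+7.105e-15/-1.086e+00) = 16.157492
converged: |Δa| < 1e-12 after 5 iterations
sag = a·(cosh(S/(2a)) − 1) = 16.157492·(cosh(1.128702) − 1) = 11.432193
T_max/T_min = cosh(S/(2a)) = 1.707547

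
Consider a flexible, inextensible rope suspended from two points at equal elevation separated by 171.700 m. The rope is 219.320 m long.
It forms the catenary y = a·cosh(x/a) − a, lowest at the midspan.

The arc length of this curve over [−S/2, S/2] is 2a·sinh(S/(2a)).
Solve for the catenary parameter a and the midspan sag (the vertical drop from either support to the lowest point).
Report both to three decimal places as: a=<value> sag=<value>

seed: a₀ = √(S³/(24(L−S))) = √(171.700³/(24·47.620)) = 66.551083
iter 1: u=1.289987  f(a)=+4.123e+00  f'(a)=-1.684e+00  a ← 66.551083 − (+4.123e+00/-1.684e+00) = 68.999567
iter 2: u=1.244211  f(a)=+2.384e-01  f'(a)=-1.494e+00  a ← 68.999567 − (+2.384e-01/-1.494e+00) = 69.159152
iter 3: u=1.241340  f(a)=+9.060e-04  f'(a)=-1.483e+00  a ← 69.159152 − (+9.060e-04/-1.483e+00) = 69.159763
iter 4: u=1.241329  f(a)=+1.319e-08  f'(a)=-1.483e+00  a ← 69.159763 − (+1.319e-08/-1.483e+00) = 69.159763
iter 5: u=1.241329  f(a)=+0.000e+00  f'(a)=-1.483e+00  a ← 69.159763 − (+0.000e+00/-1.483e+00) = 69.159763
converged: |Δa| < 1e-12 after 5 iterations
sag = a·(cosh(S/(2a)) − 1) = 69.159763·(cosh(1.241329) − 1) = 60.487406
T_max/T_min = cosh(S/(2a)) = 1.874604

a=69.160 sag=60.487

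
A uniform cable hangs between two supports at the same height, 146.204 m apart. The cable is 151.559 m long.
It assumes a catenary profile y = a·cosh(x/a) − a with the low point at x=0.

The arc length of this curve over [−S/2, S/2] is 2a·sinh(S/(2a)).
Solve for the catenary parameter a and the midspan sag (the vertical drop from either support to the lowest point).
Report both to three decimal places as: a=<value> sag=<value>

a=156.788 sag=17.353

seed: a₀ = √(S³/(24(L−S))) = √(146.204³/(24·5.355)) = 155.938561
iter 1: u=0.468787  f(a)=+5.915e-02  f'(a)=-7.020e-02  a ← 155.938561 − (+5.915e-02/-7.020e-02) = 156.781128
iter 2: u=0.466268  f(a)=+4.828e-04  f'(a)=-6.906e-02  a ← 156.781128 − (+4.828e-04/-6.906e-02) = 156.788119
iter 3: u=0.466247  f(a)=+3.276e-08  f'(a)=-6.905e-02  a ← 156.788119 − (+3.276e-08/-6.905e-02) = 156.788120
iter 4: u=0.466247  f(a)=+0.000e+00  f'(a)=-6.905e-02  a ← 156.788120 − (+0.000e+00/-6.905e-02) = 156.788120
converged: |Δa| < 1e-12 after 4 iterations
sag = a·(cosh(S/(2a)) − 1) = 156.788120·(cosh(0.466247) − 1) = 17.352763
T_max/T_min = cosh(S/(2a)) = 1.110677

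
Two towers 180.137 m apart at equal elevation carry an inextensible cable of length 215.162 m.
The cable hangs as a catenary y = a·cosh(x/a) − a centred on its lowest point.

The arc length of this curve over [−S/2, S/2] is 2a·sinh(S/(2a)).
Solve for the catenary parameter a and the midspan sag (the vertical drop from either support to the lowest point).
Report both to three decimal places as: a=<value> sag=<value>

a=85.720 sag=51.836

seed: a₀ = √(S³/(24(L−S))) = √(180.137³/(24·35.025)) = 83.389179
iter 1: u=1.080098  f(a)=+2.101e+00  f'(a)=-9.422e-01  a ← 83.389179 − (+2.101e+00/-9.422e-01) = 85.618733
iter 2: u=1.051972  f(a)=+8.720e-02  f'(a)=-8.655e-01  a ← 85.618733 − (+8.720e-02/-8.655e-01) = 85.719486
iter 3: u=1.050735  f(a)=+1.646e-04  f'(a)=-8.622e-01  a ← 85.719486 − (+1.646e-04/-8.622e-01) = 85.719677
iter 4: u=1.050733  f(a)=+5.895e-10  f'(a)=-8.622e-01  a ← 85.719677 − (+5.895e-10/-8.622e-01) = 85.719677
iter 5: u=1.050733  f(a)=+0.000e+00  f'(a)=-8.622e-01  a ← 85.719677 − (+0.000e+00/-8.622e-01) = 85.719677
converged: |Δa| < 1e-12 after 5 iterations
sag = a·(cosh(S/(2a)) − 1) = 85.719677·(cosh(1.050733) − 1) = 51.835892
T_max/T_min = cosh(S/(2a)) = 1.604714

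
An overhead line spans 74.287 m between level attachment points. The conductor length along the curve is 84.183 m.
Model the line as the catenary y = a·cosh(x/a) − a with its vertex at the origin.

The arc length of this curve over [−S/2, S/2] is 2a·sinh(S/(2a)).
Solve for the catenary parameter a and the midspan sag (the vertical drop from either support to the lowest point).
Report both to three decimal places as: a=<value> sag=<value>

a=42.352 sag=17.359

seed: a₀ = √(S³/(24(L−S))) = √(74.287³/(24·9.896)) = 41.546435
iter 1: u=0.894024  f(a)=+4.031e-01  f'(a)=-5.156e-01  a ← 41.546435 − (+4.031e-01/-5.156e-01) = 42.328288
iter 2: u=0.877510  f(a)=+1.166e-02  f'(a)=-4.861e-01  a ← 42.328288 − (+1.166e-02/-4.861e-01) = 42.352273
iter 3: u=0.877013  f(a)=+1.040e-05  f'(a)=-4.853e-01  a ← 42.352273 − (+1.040e-05/-4.853e-01) = 42.352295
iter 4: u=0.877013  f(a)=+8.313e-12  f'(a)=-4.853e-01  a ← 42.352295 − (+8.313e-12/-4.853e-01) = 42.352295
converged: |Δa| < 1e-12 after 4 iterations
sag = a·(cosh(S/(2a)) − 1) = 42.352295·(cosh(0.877013) − 1) = 17.358770
T_max/T_min = cosh(S/(2a)) = 1.409866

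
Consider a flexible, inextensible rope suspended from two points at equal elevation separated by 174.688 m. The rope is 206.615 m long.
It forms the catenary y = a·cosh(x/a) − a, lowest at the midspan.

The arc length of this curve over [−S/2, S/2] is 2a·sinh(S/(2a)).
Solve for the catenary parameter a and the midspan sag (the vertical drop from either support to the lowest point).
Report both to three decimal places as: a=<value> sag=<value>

a=85.605 sag=48.562

seed: a₀ = √(S³/(24(L−S))) = √(174.688³/(24·31.927)) = 83.408427
iter 1: u=1.047184  f(a)=+1.797e+00  f'(a)=-8.529e-01  a ← 83.408427 − (+1.797e+00/-8.529e-01) = 85.515396
iter 2: u=1.021383  f(a)=+7.034e-02  f'(a)=-7.873e-01  a ← 85.515396 − (+7.034e-02/-7.873e-01) = 85.604745
iter 3: u=1.020317  f(a)=+1.175e-04  f'(a)=-7.846e-01  a ← 85.604745 − (+1.175e-04/-7.846e-01) = 85.604894
iter 4: u=1.020315  f(a)=+3.292e-10  f'(a)=-7.846e-01  a ← 85.604894 − (+3.292e-10/-7.846e-01) = 85.604894
iter 5: u=1.020315  f(a)=+0.000e+00  f'(a)=-7.846e-01  a ← 85.604894 − (+0.000e+00/-7.846e-01) = 85.604894
converged: |Δa| < 1e-12 after 5 iterations
sag = a·(cosh(S/(2a)) − 1) = 85.604894·(cosh(1.020315) − 1) = 48.561560
T_max/T_min = cosh(S/(2a)) = 1.567276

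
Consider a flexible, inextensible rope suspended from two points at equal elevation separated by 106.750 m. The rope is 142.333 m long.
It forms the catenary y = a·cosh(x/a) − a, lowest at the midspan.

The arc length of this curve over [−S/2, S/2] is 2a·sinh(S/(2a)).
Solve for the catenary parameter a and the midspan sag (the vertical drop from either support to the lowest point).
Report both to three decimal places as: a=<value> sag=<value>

seed: a₀ = √(S³/(24(L−S))) = √(106.750³/(24·35.583)) = 37.742001
iter 1: u=1.414207  f(a)=+3.732e+00  f'(a)=-2.291e+00  a ← 37.742001 − (+3.732e+00/-2.291e+00) = 39.371442
iter 2: u=1.355678  f(a)=+2.553e-01  f'(a)=-1.987e+00  a ← 39.371442 − (+2.553e-01/-1.987e+00) = 39.499937
iter 3: u=1.351268  f(a)=+1.389e-03  f'(a)=-1.965e+00  a ← 39.499937 − (+1.389e-03/-1.965e+00) = 39.500644
iter 4: u=1.351244  f(a)=+4.158e-08  f'(a)=-1.965e+00  a ← 39.500644 − (+4.158e-08/-1.965e+00) = 39.500644
iter 5: u=1.351244  f(a)=+0.000e+00  f'(a)=-1.965e+00  a ← 39.500644 − (+0.000e+00/-1.965e+00) = 39.500644
converged: |Δa| < 1e-12 after 5 iterations
sag = a·(cosh(S/(2a)) − 1) = 39.500644·(cosh(1.351244) − 1) = 41.893285
T_max/T_min = cosh(S/(2a)) = 2.060572

a=39.501 sag=41.893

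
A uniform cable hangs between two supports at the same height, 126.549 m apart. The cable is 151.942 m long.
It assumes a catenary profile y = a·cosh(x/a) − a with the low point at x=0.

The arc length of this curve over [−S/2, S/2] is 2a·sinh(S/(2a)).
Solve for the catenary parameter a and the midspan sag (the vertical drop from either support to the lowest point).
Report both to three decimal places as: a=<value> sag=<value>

seed: a₀ = √(S³/(24(L−S))) = √(126.549³/(24·25.393)) = 57.666746
iter 1: u=1.097244  f(a)=+1.573e+00  f'(a)=-9.914e-01  a ← 57.666746 − (+1.573e+00/-9.914e-01) = 59.253584
iter 2: u=1.067859  f(a)=+6.727e-02  f'(a)=-9.082e-01  a ← 59.253584 − (+6.727e-02/-9.082e-01) = 59.327653
iter 3: u=1.066526  f(a)=+1.352e-04  f'(a)=-9.046e-01  a ← 59.327653 − (+1.352e-04/-9.046e-01) = 59.327803
iter 4: u=1.066524  f(a)=+5.483e-10  f'(a)=-9.046e-01  a ← 59.327803 − (+5.483e-10/-9.046e-01) = 59.327803
iter 5: u=1.066524  f(a)=+0.000e+00  f'(a)=-9.046e-01  a ← 59.327803 − (+0.000e+00/-9.046e-01) = 59.327803
converged: |Δa| < 1e-12 after 5 iterations
sag = a·(cosh(S/(2a)) − 1) = 59.327803·(cosh(1.066524) − 1) = 37.064007
T_max/T_min = cosh(S/(2a)) = 1.624733

a=59.328 sag=37.064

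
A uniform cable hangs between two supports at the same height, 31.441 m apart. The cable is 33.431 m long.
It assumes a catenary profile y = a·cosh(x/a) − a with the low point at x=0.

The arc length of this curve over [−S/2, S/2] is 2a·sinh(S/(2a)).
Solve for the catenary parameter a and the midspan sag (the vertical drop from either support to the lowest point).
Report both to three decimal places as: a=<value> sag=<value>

seed: a₀ = √(S³/(24(L−S))) = √(31.441³/(24·1.990)) = 25.510112
iter 1: u=0.616246  f(a)=+3.813e-02  f'(a)=-1.620e-01  a ← 25.510112 − (+3.813e-02/-1.620e-01) = 25.745447
iter 2: u=0.610613  f(a)=+5.341e-04  f'(a)=-1.575e-01  a ← 25.745447 − (+5.341e-04/-1.575e-01) = 25.748837
iter 3: u=0.610532  f(a)=+1.081e-07  f'(a)=-1.574e-01  a ← 25.748837 − (+1.081e-07/-1.574e-01) = 25.748838
iter 4: u=0.610532  f(a)=+0.000e+00  f'(a)=-1.574e-01  a ← 25.748838 − (+0.000e+00/-1.574e-01) = 25.748838
converged: |Δa| < 1e-12 after 4 iterations
sag = a·(cosh(S/(2a)) − 1) = 25.748838·(cosh(0.610532) − 1) = 4.949869
T_max/T_min = cosh(S/(2a)) = 1.192237

a=25.749 sag=4.950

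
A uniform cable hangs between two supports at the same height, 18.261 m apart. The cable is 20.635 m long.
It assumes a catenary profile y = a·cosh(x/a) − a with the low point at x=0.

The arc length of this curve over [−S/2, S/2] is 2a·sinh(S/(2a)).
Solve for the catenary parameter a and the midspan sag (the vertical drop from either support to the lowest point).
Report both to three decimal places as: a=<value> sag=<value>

a=10.534 sag=4.211

seed: a₀ = √(S³/(24(L−S))) = √(18.261³/(24·2.374)) = 10.338103
iter 1: u=0.883189  f(a)=+9.433e-02  f'(a)=-4.961e-01  a ← 10.338103 − (+9.433e-02/-4.961e-01) = 10.528237
iter 2: u=0.867239  f(a)=+2.665e-03  f'(a)=-4.684e-01  a ← 10.528237 − (+2.665e-03/-4.684e-01) = 10.533926
iter 3: u=0.866771  f(a)=+2.265e-06  f'(a)=-4.676e-01  a ← 10.533926 − (+2.265e-06/-4.676e-01) = 10.533931
iter 4: u=0.866770  f(a)=+1.638e-12  f'(a)=-4.676e-01  a ← 10.533931 − (+1.638e-12/-4.676e-01) = 10.533931
converged: |Δa| < 1e-12 after 4 iterations
sag = a·(cosh(S/(2a)) − 1) = 10.533931·(cosh(0.866770) − 1) = 4.211051
T_max/T_min = cosh(S/(2a)) = 1.399761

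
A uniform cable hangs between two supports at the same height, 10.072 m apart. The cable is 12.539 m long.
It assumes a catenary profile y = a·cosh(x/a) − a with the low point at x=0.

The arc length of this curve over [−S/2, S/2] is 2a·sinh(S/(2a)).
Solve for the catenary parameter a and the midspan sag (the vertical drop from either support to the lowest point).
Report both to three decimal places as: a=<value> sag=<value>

seed: a₀ = √(S³/(24(L−S))) = √(10.072³/(24·2.467)) = 4.154162
iter 1: u=1.212278  f(a)=+1.878e-01  f'(a)=-1.372e+00  a ← 4.154162 − (+1.878e-01/-1.372e+00) = 4.291038
iter 2: u=1.173609  f(a)=+9.679e-03  f'(a)=-1.234e+00  a ← 4.291038 − (+9.679e-03/-1.234e+00) = 4.298884
iter 3: u=1.171467  f(a)=+2.882e-05  f'(a)=-1.226e+00  a ← 4.298884 − (+2.882e-05/-1.226e+00) = 4.298907
iter 4: u=1.171460  f(a)=+2.571e-10  f'(a)=-1.226e+00  a ← 4.298907 − (+2.571e-10/-1.226e+00) = 4.298907
iter 5: u=1.171460  f(a)=-1.776e-15  f'(a)=-1.226e+00  a ← 4.298907 − (-1.776e-15/-1.226e+00) = 4.298907
converged: |Δa| < 1e-12 after 5 iterations
sag = a·(cosh(S/(2a)) − 1) = 4.298907·(cosh(1.171460) − 1) = 3.302884
T_max/T_min = cosh(S/(2a)) = 1.768308

a=4.299 sag=3.303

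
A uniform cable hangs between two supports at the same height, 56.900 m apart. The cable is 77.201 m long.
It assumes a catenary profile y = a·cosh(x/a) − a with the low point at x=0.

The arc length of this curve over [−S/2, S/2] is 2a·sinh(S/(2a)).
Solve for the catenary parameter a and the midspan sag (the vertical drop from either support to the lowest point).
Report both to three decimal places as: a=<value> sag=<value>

a=20.410 sag=23.254

seed: a₀ = √(S³/(24(L−S))) = √(56.900³/(24·20.301)) = 19.444826
iter 1: u=1.463114  f(a)=+2.287e+00  f'(a)=-2.571e+00  a ← 19.444826 − (+2.287e+00/-2.571e+00) = 20.334508
iter 2: u=1.399100  f(a)=+1.663e-01  f'(a)=-2.209e+00  a ← 20.334508 − (+1.663e-01/-2.209e+00) = 20.409800
iter 3: u=1.393938  f(a)=+1.032e-03  f'(a)=-2.182e+00  a ← 20.409800 − (+1.032e-03/-2.182e+00) = 20.410273
iter 4: u=1.393906  f(a)=+4.031e-08  f'(a)=-2.182e+00  a ← 20.410273 − (+4.031e-08/-2.182e+00) = 20.410273
iter 5: u=1.393906  f(a)=+0.000e+00  f'(a)=-2.182e+00  a ← 20.410273 − (+0.000e+00/-2.182e+00) = 20.410273
converged: |Δa| < 1e-12 after 5 iterations
sag = a·(cosh(S/(2a)) − 1) = 20.410273·(cosh(1.393906) − 1) = 23.254104
T_max/T_min = cosh(S/(2a)) = 2.139333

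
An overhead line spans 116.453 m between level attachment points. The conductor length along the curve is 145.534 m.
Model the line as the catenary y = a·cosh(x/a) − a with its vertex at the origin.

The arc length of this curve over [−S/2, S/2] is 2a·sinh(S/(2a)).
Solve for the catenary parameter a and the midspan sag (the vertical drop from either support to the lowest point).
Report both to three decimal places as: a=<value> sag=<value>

a=49.256 sag=38.614

seed: a₀ = √(S³/(24(L−S))) = √(116.453³/(24·29.081)) = 47.568092
iter 1: u=1.224066  f(a)=+2.258e+00  f'(a)=-1.416e+00  a ← 47.568092 − (+2.258e+00/-1.416e+00) = 49.162747
iter 2: u=1.184362  f(a)=+1.185e-01  f'(a)=-1.271e+00  a ← 49.162747 − (+1.185e-01/-1.271e+00) = 49.256002
iter 3: u=1.182120  f(a)=+3.665e-04  f'(a)=-1.263e+00  a ← 49.256002 − (+3.665e-04/-1.263e+00) = 49.256292
iter 4: u=1.182113  f(a)=+3.530e-09  f'(a)=-1.263e+00  a ← 49.256292 − (+3.530e-09/-1.263e+00) = 49.256292
iter 5: u=1.182113  f(a)=+0.000e+00  f'(a)=-1.263e+00  a ← 49.256292 − (+0.000e+00/-1.263e+00) = 49.256292
converged: |Δa| < 1e-12 after 5 iterations
sag = a·(cosh(S/(2a)) − 1) = 49.256292·(cosh(1.182113) − 1) = 38.614173
T_max/T_min = cosh(S/(2a)) = 1.783944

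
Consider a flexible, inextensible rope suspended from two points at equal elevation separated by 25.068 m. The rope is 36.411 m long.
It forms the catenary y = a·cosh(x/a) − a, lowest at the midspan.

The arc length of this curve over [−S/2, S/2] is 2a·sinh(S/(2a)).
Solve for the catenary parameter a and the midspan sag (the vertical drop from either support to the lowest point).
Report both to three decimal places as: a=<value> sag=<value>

a=8.077 sag=11.840

seed: a₀ = √(S³/(24(L−S))) = √(25.068³/(24·11.343)) = 7.606939
iter 1: u=1.647706  f(a)=+1.643e+00  f'(a)=-3.875e+00  a ← 7.606939 − (+1.643e+00/-3.875e+00) = 8.031031
iter 2: u=1.560696  f(a)=+1.474e-01  f'(a)=-3.208e+00  a ← 8.031031 − (+1.474e-01/-3.208e+00) = 8.076989
iter 3: u=1.551816  f(a)=+1.445e-03  f'(a)=-3.145e+00  a ← 8.076989 − (+1.445e-03/-3.145e+00) = 8.077448
iter 4: u=1.551728  f(a)=+1.418e-07  f'(a)=-3.145e+00  a ← 8.077448 − (+1.418e-07/-3.145e+00) = 8.077448
iter 5: u=1.551728  f(a)=+0.000e+00  f'(a)=-3.145e+00  a ← 8.077448 − (+0.000e+00/-3.145e+00) = 8.077448
converged: |Δa| < 1e-12 after 5 iterations
sag = a·(cosh(S/(2a)) − 1) = 8.077448·(cosh(1.551728) − 1) = 11.839514
T_max/T_min = cosh(S/(2a)) = 2.465749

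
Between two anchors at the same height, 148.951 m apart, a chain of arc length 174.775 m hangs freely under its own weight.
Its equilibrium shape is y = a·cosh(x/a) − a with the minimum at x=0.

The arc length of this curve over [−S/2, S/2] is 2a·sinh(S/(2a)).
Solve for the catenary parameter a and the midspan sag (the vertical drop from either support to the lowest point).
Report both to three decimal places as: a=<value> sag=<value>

seed: a₀ = √(S³/(24(L−S))) = √(148.951³/(24·25.824)) = 73.020997
iter 1: u=1.019919  f(a)=+1.377e+00  f'(a)=-7.837e-01  a ← 73.020997 − (+1.377e+00/-7.837e-01) = 74.777998
iter 2: u=0.995955  f(a)=+5.126e-02  f'(a)=-7.263e-01  a ← 74.777998 − (+5.126e-02/-7.263e-01) = 74.848579
iter 3: u=0.995016  f(a)=+7.714e-05  f'(a)=-7.241e-01  a ← 74.848579 − (+7.714e-05/-7.241e-01) = 74.848686
iter 4: u=0.995014  f(a)=+1.753e-10  f'(a)=-7.241e-01  a ← 74.848686 − (+1.753e-10/-7.241e-01) = 74.848686
iter 5: u=0.995014  f(a)=-5.684e-14  f'(a)=-7.241e-01  a ← 74.848686 − (-5.684e-14/-7.241e-01) = 74.848686
converged: |Δa| < 1e-12 after 5 iterations
sag = a·(cosh(S/(2a)) − 1) = 74.848686·(cosh(0.995014) − 1) = 40.211737
T_max/T_min = cosh(S/(2a)) = 1.537240

a=74.849 sag=40.212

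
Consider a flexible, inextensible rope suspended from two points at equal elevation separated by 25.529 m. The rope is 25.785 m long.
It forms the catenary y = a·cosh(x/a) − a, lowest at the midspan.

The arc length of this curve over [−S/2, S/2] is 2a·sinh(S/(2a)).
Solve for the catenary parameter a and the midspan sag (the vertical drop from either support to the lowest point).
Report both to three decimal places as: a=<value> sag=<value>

a=52.117 sag=1.571

seed: a₀ = √(S³/(24(L−S))) = √(25.529³/(24·0.256)) = 52.038540
iter 1: u=0.245289  f(a)=+7.712e-04  f'(a)=-9.898e-03  a ← 52.038540 − (+7.712e-04/-9.898e-03) = 52.116457
iter 2: u=0.244923  f(a)=+1.736e-06  f'(a)=-9.854e-03  a ← 52.116457 − (+1.736e-06/-9.854e-03) = 52.116633
iter 3: u=0.244922  f(a)=+8.828e-12  f'(a)=-9.854e-03  a ← 52.116633 − (+8.828e-12/-9.854e-03) = 52.116633
iter 4: u=0.244922  f(a)=+3.553e-15  f'(a)=-9.854e-03  a ← 52.116633 − (+3.553e-15/-9.854e-03) = 52.116633
converged: |Δa| < 1e-12 after 4 iterations
sag = a·(cosh(S/(2a)) − 1) = 52.116633·(cosh(0.244922) − 1) = 1.570982
T_max/T_min = cosh(S/(2a)) = 1.030144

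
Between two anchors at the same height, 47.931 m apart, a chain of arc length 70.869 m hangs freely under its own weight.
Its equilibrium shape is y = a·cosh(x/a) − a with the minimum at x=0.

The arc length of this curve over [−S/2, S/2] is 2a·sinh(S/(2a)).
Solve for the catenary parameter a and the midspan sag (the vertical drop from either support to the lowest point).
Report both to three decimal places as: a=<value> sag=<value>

a=15.064 sag=23.440

seed: a₀ = √(S³/(24(L−S))) = √(47.931³/(24·22.938)) = 14.142993
iter 1: u=1.694514  f(a)=+3.528e+00  f'(a)=-4.276e+00  a ← 14.142993 − (+3.528e+00/-4.276e+00) = 14.967979
iter 2: u=1.601118  f(a)=+3.322e-01  f'(a)=-3.505e+00  a ← 14.967979 − (+3.322e-01/-3.505e+00) = 15.062753
iter 3: u=1.591044  f(a)=+3.623e-03  f'(a)=-3.429e+00  a ← 15.062753 − (+3.623e-03/-3.429e+00) = 15.063809
iter 4: u=1.590932  f(a)=+4.412e-07  f'(a)=-3.428e+00  a ← 15.063809 − (+4.412e-07/-3.428e+00) = 15.063810
iter 5: u=1.590932  f(a)=+0.000e+00  f'(a)=-3.428e+00  a ← 15.063810 − (+0.000e+00/-3.428e+00) = 15.063810
converged: |Δa| < 1e-12 after 5 iterations
sag = a·(cosh(S/(2a)) − 1) = 15.063810·(cosh(1.590932) − 1) = 23.439725
T_max/T_min = cosh(S/(2a)) = 2.556029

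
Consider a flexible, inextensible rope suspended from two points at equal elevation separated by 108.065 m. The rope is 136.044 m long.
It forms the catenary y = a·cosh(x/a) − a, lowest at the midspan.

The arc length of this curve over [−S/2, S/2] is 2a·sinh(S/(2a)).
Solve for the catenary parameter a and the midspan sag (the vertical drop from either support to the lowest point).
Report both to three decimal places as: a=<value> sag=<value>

seed: a₀ = √(S³/(24(L−S))) = √(108.065³/(24·27.979)) = 43.351674
iter 1: u=1.246376  f(a)=+2.255e+00  f'(a)=-1.503e+00  a ← 43.351674 − (+2.255e+00/-1.503e+00) = 44.852474
iter 2: u=1.204672  f(a)=+1.224e-01  f'(a)=-1.344e+00  a ← 44.852474 − (+1.224e-01/-1.344e+00) = 44.943577
iter 3: u=1.202230  f(a)=+4.064e-04  f'(a)=-1.335e+00  a ← 44.943577 − (+4.064e-04/-1.335e+00) = 44.943881
iter 4: u=1.202221  f(a)=+4.512e-09  f'(a)=-1.335e+00  a ← 44.943881 − (+4.512e-09/-1.335e+00) = 44.943881
iter 5: u=1.202221  f(a)=+2.842e-14  f'(a)=-1.335e+00  a ← 44.943881 − (+2.842e-14/-1.335e+00) = 44.943881
converged: |Δa| < 1e-12 after 5 iterations
sag = a·(cosh(S/(2a)) − 1) = 44.943881·(cosh(1.202221) − 1) = 36.584917
T_max/T_min = cosh(S/(2a)) = 1.814013

a=44.944 sag=36.585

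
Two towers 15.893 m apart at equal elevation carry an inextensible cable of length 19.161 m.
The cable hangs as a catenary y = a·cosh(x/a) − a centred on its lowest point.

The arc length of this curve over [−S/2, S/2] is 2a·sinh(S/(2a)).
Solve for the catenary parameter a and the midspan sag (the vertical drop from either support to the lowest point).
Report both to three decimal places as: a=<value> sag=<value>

a=7.365 sag=4.719

seed: a₀ = √(S³/(24(L−S))) = √(15.893³/(24·3.268)) = 7.154218
iter 1: u=1.110743  f(a)=+2.076e-01  f'(a)=-1.031e+00  a ← 7.154218 − (+2.076e-01/-1.031e+00) = 7.355520
iter 2: u=1.080345  f(a)=+9.085e-03  f'(a)=-9.429e-01  a ← 7.355520 − (+9.085e-03/-9.429e-01) = 7.365156
iter 3: u=1.078932  f(a)=+1.916e-05  f'(a)=-9.389e-01  a ← 7.365156 − (+1.916e-05/-9.389e-01) = 7.365176
iter 4: u=1.078929  f(a)=+8.562e-11  f'(a)=-9.389e-01  a ← 7.365176 − (+8.562e-11/-9.389e-01) = 7.365176
iter 5: u=1.078929  f(a)=+3.553e-15  f'(a)=-9.389e-01  a ← 7.365176 − (+3.553e-15/-9.389e-01) = 7.365176
converged: |Δa| < 1e-12 after 5 iterations
sag = a·(cosh(S/(2a)) − 1) = 7.365176·(cosh(1.078929) − 1) = 4.719186
T_max/T_min = cosh(S/(2a)) = 1.640743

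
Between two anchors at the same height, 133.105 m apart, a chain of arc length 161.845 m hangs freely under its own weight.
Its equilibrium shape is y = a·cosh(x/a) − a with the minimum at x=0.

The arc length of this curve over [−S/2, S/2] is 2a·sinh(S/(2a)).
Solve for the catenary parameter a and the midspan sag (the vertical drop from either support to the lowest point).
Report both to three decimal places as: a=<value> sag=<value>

seed: a₀ = √(S³/(24(L−S))) = √(133.105³/(24·28.740)) = 58.471273
iter 1: u=1.138208  f(a)=+1.920e+00  f'(a)=-1.116e+00  a ← 58.471273 − (+1.920e+00/-1.116e+00) = 60.191144
iter 2: u=1.105686  f(a)=+8.798e-02  f'(a)=-1.016e+00  a ← 60.191144 − (+8.798e-02/-1.016e+00) = 60.277713
iter 3: u=1.104098  f(a)=+2.043e-04  f'(a)=-1.012e+00  a ← 60.277713 − (+2.043e-04/-1.012e+00) = 60.277915
iter 4: u=1.104094  f(a)=+1.108e-09  f'(a)=-1.012e+00  a ← 60.277915 − (+1.108e-09/-1.012e+00) = 60.277915
iter 5: u=1.104094  f(a)=+2.842e-14  f'(a)=-1.012e+00  a ← 60.277915 − (+2.842e-14/-1.012e+00) = 60.277915
converged: |Δa| < 1e-12 after 5 iterations
sag = a·(cosh(S/(2a)) − 1) = 60.277915·(cosh(1.104094) − 1) = 40.627377
T_max/T_min = cosh(S/(2a)) = 1.674001

a=60.278 sag=40.627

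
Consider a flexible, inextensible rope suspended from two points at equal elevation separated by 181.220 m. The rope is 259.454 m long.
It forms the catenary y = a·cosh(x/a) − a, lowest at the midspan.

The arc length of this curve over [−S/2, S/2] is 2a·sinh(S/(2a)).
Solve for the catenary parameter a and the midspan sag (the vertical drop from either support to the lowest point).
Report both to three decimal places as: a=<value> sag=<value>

seed: a₀ = √(S³/(24(L−S))) = √(181.220³/(24·78.234)) = 56.299664
iter 1: u=1.609423  f(a)=+1.078e+01  f'(a)=-3.569e+00  a ← 56.299664 − (+1.078e+01/-3.569e+00) = 59.320191
iter 2: u=1.527473  f(a)=+9.283e-01  f'(a)=-2.978e+00  a ← 59.320191 − (+9.283e-01/-2.978e+00) = 59.631873
iter 3: u=1.519489  f(a)=+8.318e-03  f'(a)=-2.925e+00  a ← 59.631873 − (+8.318e-03/-2.925e+00) = 59.634716
iter 4: u=1.519417  f(a)=+6.809e-07  f'(a)=-2.925e+00  a ← 59.634716 − (+6.809e-07/-2.925e+00) = 59.634716
iter 5: u=1.519417  f(a)=+5.684e-14  f'(a)=-2.925e+00  a ← 59.634716 − (+5.684e-14/-2.925e+00) = 59.634716
converged: |Δa| < 1e-12 after 5 iterations
sag = a·(cosh(S/(2a)) − 1) = 59.634716·(cosh(1.519417) − 1) = 83.142712
T_max/T_min = cosh(S/(2a)) = 2.394200

a=59.635 sag=83.143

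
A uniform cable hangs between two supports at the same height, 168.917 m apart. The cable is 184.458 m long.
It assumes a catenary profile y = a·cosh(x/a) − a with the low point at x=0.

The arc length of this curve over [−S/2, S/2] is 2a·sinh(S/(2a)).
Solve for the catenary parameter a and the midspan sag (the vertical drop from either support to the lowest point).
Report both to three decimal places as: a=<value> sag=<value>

seed: a₀ = √(S³/(24(L−S))) = √(168.917³/(24·15.541)) = 113.674994
iter 1: u=0.742982  f(a)=+4.346e-01  f'(a)=-2.888e-01  a ← 113.674994 − (+4.346e-01/-2.888e-01) = 115.179826
iter 2: u=0.733275  f(a)=+8.781e-03  f'(a)=-2.773e-01  a ← 115.179826 − (+8.781e-03/-2.773e-01) = 115.211497
iter 3: u=0.733074  f(a)=+3.748e-06  f'(a)=-2.770e-01  a ← 115.211497 − (+3.748e-06/-2.770e-01) = 115.211511
iter 4: u=0.733073  f(a)=+7.390e-13  f'(a)=-2.770e-01  a ← 115.211511 − (+7.390e-13/-2.770e-01) = 115.211511
converged: |Δa| < 1e-12 after 4 iterations
sag = a·(cosh(S/(2a)) − 1) = 115.211511·(cosh(0.733073) − 1) = 32.368571
T_max/T_min = cosh(S/(2a)) = 1.280949

a=115.212 sag=32.369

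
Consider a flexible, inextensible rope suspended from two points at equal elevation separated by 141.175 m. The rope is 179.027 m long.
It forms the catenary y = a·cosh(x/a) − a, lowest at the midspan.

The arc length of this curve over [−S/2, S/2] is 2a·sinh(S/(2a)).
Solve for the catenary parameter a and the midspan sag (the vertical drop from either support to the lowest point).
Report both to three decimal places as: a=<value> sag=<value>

seed: a₀ = √(S³/(24(L−S))) = √(141.175³/(24·37.852)) = 55.652754
iter 1: u=1.268356  f(a)=+3.164e+00  f'(a)=-1.592e+00  a ← 55.652754 − (+3.164e+00/-1.592e+00) = 57.640053
iter 2: u=1.224626  f(a)=+1.774e-01  f'(a)=-1.418e+00  a ← 57.640053 − (+1.774e-01/-1.418e+00) = 57.765128
iter 3: u=1.221974  f(a)=+6.307e-04  f'(a)=-1.408e+00  a ← 57.765128 − (+6.307e-04/-1.408e+00) = 57.765575
iter 4: u=1.221965  f(a)=+8.036e-09  f'(a)=-1.408e+00  a ← 57.765575 − (+8.036e-09/-1.408e+00) = 57.765575
iter 5: u=1.221965  f(a)=+0.000e+00  f'(a)=-1.408e+00  a ← 57.765575 − (+0.000e+00/-1.408e+00) = 57.765575
converged: |Δa| < 1e-12 after 5 iterations
sag = a·(cosh(S/(2a)) − 1) = 57.765575·(cosh(1.221965) − 1) = 48.768590
T_max/T_min = cosh(S/(2a)) = 1.844250

a=57.766 sag=48.769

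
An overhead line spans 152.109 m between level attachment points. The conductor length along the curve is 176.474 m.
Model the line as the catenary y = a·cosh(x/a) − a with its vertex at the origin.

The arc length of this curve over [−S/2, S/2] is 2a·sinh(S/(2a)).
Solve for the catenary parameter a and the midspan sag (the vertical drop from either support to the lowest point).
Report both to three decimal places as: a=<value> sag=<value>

a=79.378 sag=39.309

seed: a₀ = √(S³/(24(L−S))) = √(152.109³/(24·24.365)) = 77.578886
iter 1: u=0.980351  f(a)=+1.198e+00  f'(a)=-6.906e-01  a ← 77.578886 − (+1.198e+00/-6.906e-01) = 79.313572
iter 2: u=0.958909  f(a)=+4.136e-02  f'(a)=-6.437e-01  a ← 79.313572 − (+4.136e-02/-6.437e-01) = 79.377828
iter 3: u=0.958133  f(a)=+5.320e-05  f'(a)=-6.420e-01  a ← 79.377828 − (+5.320e-05/-6.420e-01) = 79.377911
iter 4: u=0.958132  f(a)=+8.828e-11  f'(a)=-6.420e-01  a ← 79.377911 − (+8.828e-11/-6.420e-01) = 79.377911
iter 5: u=0.958132  f(a)=+0.000e+00  f'(a)=-6.420e-01  a ← 79.377911 − (+0.000e+00/-6.420e-01) = 79.377911
converged: |Δa| < 1e-12 after 5 iterations
sag = a·(cosh(S/(2a)) − 1) = 79.377911·(cosh(0.958132) − 1) = 39.309160
T_max/T_min = cosh(S/(2a)) = 1.495215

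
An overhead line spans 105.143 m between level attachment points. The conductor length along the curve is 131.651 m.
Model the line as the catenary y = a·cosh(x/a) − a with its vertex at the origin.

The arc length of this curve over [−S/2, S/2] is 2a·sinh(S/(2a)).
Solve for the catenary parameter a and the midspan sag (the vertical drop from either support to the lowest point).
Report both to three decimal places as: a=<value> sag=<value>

seed: a₀ = √(S³/(24(L−S))) = √(105.143³/(24·26.508)) = 42.744126
iter 1: u=1.229912  f(a)=+2.079e+00  f'(a)=-1.438e+00  a ← 42.744126 − (+2.079e+00/-1.438e+00) = 44.189289
iter 2: u=1.189689  f(a)=+1.101e-01  f'(a)=-1.290e+00  a ← 44.189289 − (+1.101e-01/-1.290e+00) = 44.274637
iter 3: u=1.187395  f(a)=+3.468e-04  f'(a)=-1.282e+00  a ← 44.274637 − (+3.468e-04/-1.282e+00) = 44.274908
iter 4: u=1.187388  f(a)=+3.468e-09  f'(a)=-1.282e+00  a ← 44.274908 − (+3.468e-09/-1.282e+00) = 44.274908
iter 5: u=1.187388  f(a)=-2.842e-14  f'(a)=-1.282e+00  a ← 44.274908 − (-2.842e-14/-1.282e+00) = 44.274908
converged: |Δa| < 1e-12 after 5 iterations
sag = a·(cosh(S/(2a)) − 1) = 44.274908·(cosh(1.187388) − 1) = 35.055187
T_max/T_min = cosh(S/(2a)) = 1.791762

a=44.275 sag=35.055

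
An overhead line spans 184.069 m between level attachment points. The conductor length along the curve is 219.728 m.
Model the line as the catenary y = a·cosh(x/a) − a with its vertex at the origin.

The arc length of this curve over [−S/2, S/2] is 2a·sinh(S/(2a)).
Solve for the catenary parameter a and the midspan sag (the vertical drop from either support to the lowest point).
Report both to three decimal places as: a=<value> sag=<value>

a=87.743 sag=52.859

seed: a₀ = √(S³/(24(L−S))) = √(184.069³/(24·35.659)) = 85.365184
iter 1: u=1.078127  f(a)=+2.131e+00  f'(a)=-9.367e-01  a ← 85.365184 − (+2.131e+00/-9.367e-01) = 87.639952
iter 2: u=1.050143  f(a)=+8.814e-02  f'(a)=-8.606e-01  a ← 87.639952 − (+8.814e-02/-8.606e-01) = 87.742363
iter 3: u=1.048918  f(a)=+1.652e-04  f'(a)=-8.574e-01  a ← 87.742363 − (+1.652e-04/-8.574e-01) = 87.742556
iter 4: u=1.048915  f(a)=+5.830e-10  f'(a)=-8.574e-01  a ← 87.742556 − (+5.830e-10/-8.574e-01) = 87.742556
iter 5: u=1.048915  f(a)=+8.527e-14  f'(a)=-8.574e-01  a ← 87.742556 − (+8.527e-14/-8.574e-01) = 87.742556
converged: |Δa| < 1e-12 after 5 iterations
sag = a·(cosh(S/(2a)) − 1) = 87.742556·(cosh(1.048915) − 1) = 52.859203
T_max/T_min = cosh(S/(2a)) = 1.602435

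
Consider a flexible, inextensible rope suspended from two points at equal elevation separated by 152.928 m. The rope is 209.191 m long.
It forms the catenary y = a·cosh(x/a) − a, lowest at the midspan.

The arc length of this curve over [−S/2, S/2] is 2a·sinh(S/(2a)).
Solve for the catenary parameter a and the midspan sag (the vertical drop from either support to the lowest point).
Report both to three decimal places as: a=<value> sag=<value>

seed: a₀ = √(S³/(24(L−S))) = √(152.928³/(24·56.263)) = 51.465175
iter 1: u=1.485743  f(a)=+6.546e+00  f'(a)=-2.709e+00  a ← 51.465175 − (+6.546e+00/-2.709e+00) = 53.881953
iter 2: u=1.419102  f(a)=+4.894e-01  f'(a)=-2.318e+00  a ← 53.881953 − (+4.894e-01/-2.318e+00) = 54.093110
iter 3: u=1.413563  f(a)=+3.223e-03  f'(a)=-2.287e+00  a ← 54.093110 − (+3.223e-03/-2.287e+00) = 54.094519
iter 4: u=1.413526  f(a)=+1.418e-07  f'(a)=-2.287e+00  a ← 54.094519 − (+1.418e-07/-2.287e+00) = 54.094519
iter 5: u=1.413526  f(a)=+0.000e+00  f'(a)=-2.287e+00  a ← 54.094519 − (+0.000e+00/-2.287e+00) = 54.094519
converged: |Δa| < 1e-12 after 5 iterations
sag = a·(cosh(S/(2a)) − 1) = 54.094519·(cosh(1.413526) − 1) = 63.661311
T_max/T_min = cosh(S/(2a)) = 2.176853

a=54.095 sag=63.661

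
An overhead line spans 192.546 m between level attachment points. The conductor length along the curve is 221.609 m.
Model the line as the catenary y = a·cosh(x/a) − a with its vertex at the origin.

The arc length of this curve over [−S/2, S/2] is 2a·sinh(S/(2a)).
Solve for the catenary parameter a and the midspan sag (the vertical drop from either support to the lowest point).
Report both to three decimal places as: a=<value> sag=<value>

a=103.379 sag=48.163

seed: a₀ = √(S³/(24(L−S))) = √(192.546³/(24·29.063)) = 101.163981
iter 1: u=0.951653  f(a)=+1.345e+00  f'(a)=-6.283e-01  a ← 101.163981 − (+1.345e+00/-6.283e-01) = 103.304250
iter 2: u=0.931936  f(a)=+4.386e-02  f'(a)=-5.879e-01  a ← 103.304250 − (+4.386e-02/-5.879e-01) = 103.378852
iter 3: u=0.931264  f(a)=+5.015e-05  f'(a)=-5.866e-01  a ← 103.378852 − (+5.015e-05/-5.866e-01) = 103.378937
iter 4: u=0.931263  f(a)=+6.571e-11  f'(a)=-5.866e-01  a ← 103.378937 − (+6.571e-11/-5.866e-01) = 103.378937
iter 5: u=0.931263  f(a)=+0.000e+00  f'(a)=-5.866e-01  a ← 103.378937 − (+0.000e+00/-5.866e-01) = 103.378937
converged: |Δa| < 1e-12 after 5 iterations
sag = a·(cosh(S/(2a)) − 1) = 103.378937·(cosh(0.931263) − 1) = 48.162614
T_max/T_min = cosh(S/(2a)) = 1.465884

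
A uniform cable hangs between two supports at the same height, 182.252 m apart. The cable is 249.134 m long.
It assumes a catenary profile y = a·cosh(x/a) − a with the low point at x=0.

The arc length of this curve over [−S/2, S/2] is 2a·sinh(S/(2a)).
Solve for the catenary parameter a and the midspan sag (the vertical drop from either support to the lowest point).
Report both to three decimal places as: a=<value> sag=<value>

seed: a₀ = √(S³/(24(L−S))) = √(182.252³/(24·66.882)) = 61.411288
iter 1: u=1.483864  f(a)=+7.761e+00  f'(a)=-2.697e+00  a ← 61.411288 − (+7.761e+00/-2.697e+00) = 64.288971
iter 2: u=1.417444  f(a)=+5.789e-01  f'(a)=-2.308e+00  a ← 64.288971 − (+5.789e-01/-2.308e+00) = 64.539737
iter 3: u=1.411936  f(a)=+3.794e-03  f'(a)=-2.278e+00  a ← 64.539737 − (+3.794e-03/-2.278e+00) = 64.541402
iter 4: u=1.411900  f(a)=+1.653e-07  f'(a)=-2.278e+00  a ← 64.541402 − (+1.653e-07/-2.278e+00) = 64.541402
iter 5: u=1.411900  f(a)=+0.000e+00  f'(a)=-2.278e+00  a ← 64.541402 − (+0.000e+00/-2.278e+00) = 64.541402
converged: |Δa| < 1e-12 after 5 iterations
sag = a·(cosh(S/(2a)) − 1) = 64.541402·(cosh(1.411900) − 1) = 75.753039
T_max/T_min = cosh(S/(2a)) = 2.173712

a=64.541 sag=75.753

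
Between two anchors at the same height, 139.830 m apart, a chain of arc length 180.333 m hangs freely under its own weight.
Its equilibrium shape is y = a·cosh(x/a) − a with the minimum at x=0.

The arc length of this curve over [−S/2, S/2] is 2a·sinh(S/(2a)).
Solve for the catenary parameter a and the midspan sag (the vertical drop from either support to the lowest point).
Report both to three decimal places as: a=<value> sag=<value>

seed: a₀ = √(S³/(24(L−S))) = √(139.830³/(24·40.503)) = 53.033626
iter 1: u=1.318315  f(a)=+3.669e+00  f'(a)=-1.810e+00  a ← 53.033626 − (+3.669e+00/-1.810e+00) = 55.060685
iter 2: u=1.269781  f(a)=+2.208e-01  f'(a)=-1.598e+00  a ← 55.060685 − (+2.208e-01/-1.598e+00) = 55.198879
iter 3: u=1.266602  f(a)=+9.135e-04  f'(a)=-1.585e+00  a ← 55.198879 − (+9.135e-04/-1.585e+00) = 55.199456
iter 4: u=1.266589  f(a)=+1.577e-08  f'(a)=-1.585e+00  a ← 55.199456 − (+1.577e-08/-1.585e+00) = 55.199456
iter 5: u=1.266589  f(a)=+2.842e-14  f'(a)=-1.585e+00  a ← 55.199456 − (+2.842e-14/-1.585e+00) = 55.199456
converged: |Δa| < 1e-12 after 5 iterations
sag = a·(cosh(S/(2a)) − 1) = 55.199456·(cosh(1.266589) − 1) = 50.521770
T_max/T_min = cosh(S/(2a)) = 1.915258

a=55.199 sag=50.522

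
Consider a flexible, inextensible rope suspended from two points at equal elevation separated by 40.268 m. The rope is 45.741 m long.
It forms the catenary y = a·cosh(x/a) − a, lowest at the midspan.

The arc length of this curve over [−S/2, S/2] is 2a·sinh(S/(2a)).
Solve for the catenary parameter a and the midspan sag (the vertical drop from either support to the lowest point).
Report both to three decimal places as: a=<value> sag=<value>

a=22.737 sag=9.513

seed: a₀ = √(S³/(24(L−S))) = √(40.268³/(24·5.473)) = 22.295732
iter 1: u=0.903043  f(a)=+2.275e-01  f'(a)=-5.322e-01  a ← 22.295732 − (+2.275e-01/-5.322e-01) = 22.723306
iter 2: u=0.886051  f(a)=+6.710e-03  f'(a)=-5.012e-01  a ← 22.723306 − (+6.710e-03/-5.012e-01) = 22.736695
iter 3: u=0.885529  f(a)=+6.229e-06  f'(a)=-5.003e-01  a ← 22.736695 − (+6.229e-06/-5.003e-01) = 22.736708
iter 4: u=0.885528  f(a)=+5.379e-12  f'(a)=-5.003e-01  a ← 22.736708 − (+5.379e-12/-5.003e-01) = 22.736708
converged: |Δa| < 1e-12 after 4 iterations
sag = a·(cosh(S/(2a)) − 1) = 22.736708·(cosh(0.885528) − 1) = 9.512597
T_max/T_min = cosh(S/(2a)) = 1.418381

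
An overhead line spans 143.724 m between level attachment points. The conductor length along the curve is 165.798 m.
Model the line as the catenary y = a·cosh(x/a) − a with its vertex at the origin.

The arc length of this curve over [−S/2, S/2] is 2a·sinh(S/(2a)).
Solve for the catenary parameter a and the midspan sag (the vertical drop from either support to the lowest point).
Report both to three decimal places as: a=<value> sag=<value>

seed: a₀ = √(S³/(24(L−S))) = √(143.724³/(24·22.074)) = 74.859652
iter 1: u=0.959956  f(a)=+1.040e+00  f'(a)=-6.459e-01  a ← 74.859652 − (+1.040e+00/-6.459e-01) = 76.469292
iter 2: u=0.939750  f(a)=+3.448e-02  f'(a)=-6.037e-01  a ← 76.469292 − (+3.448e-02/-6.037e-01) = 76.526405
iter 3: u=0.939048  f(a)=+4.080e-05  f'(a)=-6.023e-01  a ← 76.526405 − (+4.080e-05/-6.023e-01) = 76.526472
iter 4: u=0.939048  f(a)=+5.727e-11  f'(a)=-6.023e-01  a ← 76.526472 − (+5.727e-11/-6.023e-01) = 76.526472
iter 5: u=0.939048  f(a)=+0.000e+00  f'(a)=-6.023e-01  a ← 76.526472 − (+0.000e+00/-6.023e-01) = 76.526472
converged: |Δa| < 1e-12 after 5 iterations
sag = a·(cosh(S/(2a)) − 1) = 76.526472·(cosh(0.939048) − 1) = 36.294382
T_max/T_min = cosh(S/(2a)) = 1.474272

a=76.526 sag=36.294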